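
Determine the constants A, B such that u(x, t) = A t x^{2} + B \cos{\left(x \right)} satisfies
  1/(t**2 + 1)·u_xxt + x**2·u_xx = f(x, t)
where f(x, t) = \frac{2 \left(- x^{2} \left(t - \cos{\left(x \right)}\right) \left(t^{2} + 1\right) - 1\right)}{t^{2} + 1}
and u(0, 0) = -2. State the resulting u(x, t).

Substitute the ansatz u = A t x^{2} + B \cos{\left(x \right)} into the left-hand side.
Derivatives of the ansatz:
  u_xxt = 2 A
  u_xx = 2 A t - B \cos{\left(x \right)}
Term by term:
  1/(t**2 + 1)·u_xxt = \frac{2 A}{t^{2} + 1}
  x**2·u_xx = 2 A t x^{2} - B x^{2} \cos{\left(x \right)}
So the left-hand side equals
  2 A t x^{2} + \frac{2 A}{t^{2} + 1} - B x^{2} \cos{\left(x \right)}
This must equal f(x, t) identically; expanded, f = - 2 t x^{2} + 2 x^{2} \cos{\left(x \right)} - \frac{2}{t^{2} + 1}.
Matching coefficients of the independent functions:
  [t x^{2}, \frac{1}{t^{2} + 1}]:  2 A = -2
  [x^{2} \cos{\left(x \right)}]:  - B = 2
Solving: A = -1, B = -2.
Check against the point condition:
  u(0, 0) = -2  ⟹  B = -2  ✓
Hence u(x, t) = - t x^{2} - 2 \cos{\left(x \right)}.

Answer: u(x, t) = - t x^{2} - 2 \cos{\left(x \right)}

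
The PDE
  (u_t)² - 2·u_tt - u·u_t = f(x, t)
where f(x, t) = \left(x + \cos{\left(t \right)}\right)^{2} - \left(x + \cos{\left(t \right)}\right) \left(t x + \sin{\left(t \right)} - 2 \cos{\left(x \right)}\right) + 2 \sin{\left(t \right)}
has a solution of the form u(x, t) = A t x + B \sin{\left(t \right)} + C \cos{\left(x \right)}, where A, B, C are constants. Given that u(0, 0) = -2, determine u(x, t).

Substitute the ansatz u = A t x + B \sin{\left(t \right)} + C \cos{\left(x \right)} into the left-hand side.
Derivatives of the ansatz:
  u_t = A x + B \cos{\left(t \right)}
  u_tt = - B \sin{\left(t \right)}
Term by term:
  (u_t)² = A^{2} x^{2} + 2 A B x \cos{\left(t \right)} + B^{2} \cos^{2}{\left(t \right)}
  -2·u_tt = 2 B \sin{\left(t \right)}
  -u·u_t = - A^{2} t x^{2} - A B t x \cos{\left(t \right)} - A B x \sin{\left(t \right)} - A C x \cos{\left(x \right)} - B^{2} \sin{\left(t \right)} \cos{\left(t \right)} - B C \cos{\left(t \right)} \cos{\left(x \right)}
So the left-hand side equals
  - A^{2} t x^{2} + A^{2} x^{2} - A B t x \cos{\left(t \right)} - A B x \sin{\left(t \right)} + 2 A B x \cos{\left(t \right)} - A C x \cos{\left(x \right)} - B^{2} \sin{\left(t \right)} \cos{\left(t \right)} + B^{2} \cos^{2}{\left(t \right)} - B C \cos{\left(t \right)} \cos{\left(x \right)} + 2 B \sin{\left(t \right)}
This must equal f(x, t) identically; expanded, f = - t x^{2} - t x \cos{\left(t \right)} + x^{2} - x \sin{\left(t \right)} + 2 x \cos{\left(t \right)} + 2 x \cos{\left(x \right)} - \sin{\left(t \right)} \cos{\left(t \right)} + 2 \sin{\left(t \right)} + \cos^{2}{\left(t \right)} + 2 \cos{\left(t \right)} \cos{\left(x \right)}.
Matching coefficients of the independent functions:
  [x^{2}]:  A^{2} = 1
  [t x^{2}]:  - A^{2} = -1
  [x \sin{\left(t \right)}, t x \cos{\left(t \right)}]:  - A B = -1
  [x \cos{\left(t \right)}]:  2 A B = 2
  [x \cos{\left(x \right)}]:  - A C = 2
  [\sin{\left(t \right)} \cos{\left(t \right)}]:  - B^{2} = -1
  [\cos{\left(t \right)} \cos{\left(x \right)}]:  - B C = 2
  [\sin{\left(t \right)}]:  2 B = 2
  [\cos^{2}{\left(t \right)}]:  B^{2} = 1
Solving: A = 1, B = 1, C = -2.
Check against the point condition:
  u(0, 0) = -2  ⟹  C = -2  ✓
Hence u(x, t) = t x + \sin{\left(t \right)} - 2 \cos{\left(x \right)}.

Answer: u(x, t) = t x + \sin{\left(t \right)} - 2 \cos{\left(x \right)}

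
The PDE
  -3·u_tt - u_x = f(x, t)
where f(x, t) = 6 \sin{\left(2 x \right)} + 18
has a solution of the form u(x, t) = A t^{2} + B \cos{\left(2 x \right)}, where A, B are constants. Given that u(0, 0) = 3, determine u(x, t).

Answer: u(x, t) = - 3 t^{2} + 3 \cos{\left(2 x \right)}

Derivation:
Substitute the ansatz u = A t^{2} + B \cos{\left(2 x \right)} into the left-hand side.
Derivatives of the ansatz:
  u_tt = 2 A
  u_x = - 2 B \sin{\left(2 x \right)}
Term by term:
  -3·u_tt = - 6 A
  -u_x = 2 B \sin{\left(2 x \right)}
So the left-hand side equals
  - 6 A + 2 B \sin{\left(2 x \right)}
This must equal f(x, t) = 6 \sin{\left(2 x \right)} + 18 identically.
Matching coefficients of the independent functions:
  [constant term]:  - 6 A = 18
  [\sin{\left(2 x \right)}]:  2 B = 6
Solving: A = -3, B = 3.
Check against the point condition:
  u(0, 0) = 3  ⟹  B = 3  ✓
Hence u(x, t) = - 3 t^{2} + 3 \cos{\left(2 x \right)}.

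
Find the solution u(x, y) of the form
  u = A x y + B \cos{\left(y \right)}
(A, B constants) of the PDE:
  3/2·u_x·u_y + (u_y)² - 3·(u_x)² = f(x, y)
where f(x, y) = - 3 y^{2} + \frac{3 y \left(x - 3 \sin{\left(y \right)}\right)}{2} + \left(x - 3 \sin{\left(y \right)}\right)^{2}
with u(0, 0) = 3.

Substitute the ansatz u = A x y + B \cos{\left(y \right)} into the left-hand side.
Derivatives of the ansatz:
  u_x = A y
  u_y = A x - B \sin{\left(y \right)}
Term by term:
  3/2·u_x·u_y = \frac{3 A^{2} x y}{2} - \frac{3 A B y \sin{\left(y \right)}}{2}
  (u_y)² = A^{2} x^{2} - 2 A B x \sin{\left(y \right)} + B^{2} \sin^{2}{\left(y \right)}
  -3·(u_x)² = - 3 A^{2} y^{2}
So the left-hand side equals
  A^{2} x^{2} + \frac{3 A^{2} x y}{2} - 3 A^{2} y^{2} - 2 A B x \sin{\left(y \right)} - \frac{3 A B y \sin{\left(y \right)}}{2} + B^{2} \sin^{2}{\left(y \right)}
This must equal f(x, y) identically; expanded, f = x^{2} + \frac{3 x y}{2} - 6 x \sin{\left(y \right)} - 3 y^{2} - \frac{9 y \sin{\left(y \right)}}{2} + 9 \sin^{2}{\left(y \right)}.
Matching coefficients of the independent functions:
  [x^{2}]:  A^{2} = 1
  [y^{2}]:  - 3 A^{2} = -3
  [x y]:  \frac{3 A^{2}}{2} = \frac{3}{2}
  [x \sin{\left(y \right)}]:  - 2 A B = -6
  [y \sin{\left(y \right)}]:  - \frac{3 A B}{2} = - \frac{9}{2}
  [\sin^{2}{\left(y \right)}]:  B^{2} = 9
These equations allow (A, B) = (-1, -3) or (1, 3).
Impose the point condition(s):
  u(0, 0) = 3  ⟹  B = 3
Only A = 1, B = 3 satisfies everything.
Hence u(x, y) = x y + 3 \cos{\left(y \right)}.

Answer: u(x, y) = x y + 3 \cos{\left(y \right)}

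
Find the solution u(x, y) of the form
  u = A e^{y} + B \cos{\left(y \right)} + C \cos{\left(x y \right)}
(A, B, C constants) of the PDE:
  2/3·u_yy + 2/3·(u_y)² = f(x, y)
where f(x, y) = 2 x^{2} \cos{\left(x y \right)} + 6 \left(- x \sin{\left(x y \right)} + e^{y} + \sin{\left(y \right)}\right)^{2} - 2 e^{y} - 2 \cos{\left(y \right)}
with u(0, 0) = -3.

Substitute the ansatz u = A e^{y} + B \cos{\left(y \right)} + C \cos{\left(x y \right)} into the left-hand side.
Derivatives of the ansatz:
  u_yy = A e^{y} - B \cos{\left(y \right)} - C x^{2} \cos{\left(x y \right)}
  u_y = A e^{y} - B \sin{\left(y \right)} - C x \sin{\left(x y \right)}
Term by term:
  2/3·u_yy = \frac{2 A e^{y}}{3} - \frac{2 B \cos{\left(y \right)}}{3} - \frac{2 C x^{2} \cos{\left(x y \right)}}{3}
  2/3·(u_y)² = \frac{2 A^{2} e^{2 y}}{3} - \frac{4 A B e^{y} \sin{\left(y \right)}}{3} - \frac{4 A C x e^{y} \sin{\left(x y \right)}}{3} + \frac{2 B^{2} \sin^{2}{\left(y \right)}}{3} + \frac{4 B C x \sin{\left(y \right)} \sin{\left(x y \right)}}{3} + \frac{2 C^{2} x^{2} \sin^{2}{\left(x y \right)}}{3}
So the left-hand side equals
  \frac{2 A^{2} e^{2 y}}{3} - \frac{4 A B e^{y} \sin{\left(y \right)}}{3} - \frac{4 A C x e^{y} \sin{\left(x y \right)}}{3} + \frac{2 A e^{y}}{3} + \frac{2 B^{2} \sin^{2}{\left(y \right)}}{3} + \frac{4 B C x \sin{\left(y \right)} \sin{\left(x y \right)}}{3} - \frac{2 B \cos{\left(y \right)}}{3} + \frac{2 C^{2} x^{2} \sin^{2}{\left(x y \right)}}{3} - \frac{2 C x^{2} \cos{\left(x y \right)}}{3}
This must equal f(x, y) identically; expanded, f = 6 x^{2} \sin^{2}{\left(x y \right)} + 2 x^{2} \cos{\left(x y \right)} - 12 x e^{y} \sin{\left(x y \right)} - 12 x \sin{\left(y \right)} \sin{\left(x y \right)} + 6 e^{2 y} + 12 e^{y} \sin{\left(y \right)} - 2 e^{y} + 6 \sin^{2}{\left(y \right)} - 2 \cos{\left(y \right)}.
Matching coefficients of the independent functions:
  [x^{2} \sin^{2}{\left(x y \right)}]:  \frac{2 C^{2}}{3} = 6
  [x^{2} \cos{\left(x y \right)}]:  - \frac{2 C}{3} = 2
  [e^{y} \sin{\left(y \right)}]:  - \frac{4 A B}{3} = 12
  [x e^{y} \sin{\left(x y \right)}]:  - \frac{4 A C}{3} = -12
  [x \sin{\left(y \right)} \sin{\left(x y \right)}]:  \frac{4 B C}{3} = -12
  [e^{y}]:  \frac{2 A}{3} = -2
  [e^{2 y}]:  \frac{2 A^{2}}{3} = 6
  [\sin^{2}{\left(y \right)}]:  \frac{2 B^{2}}{3} = 6
  [\cos{\left(y \right)}]:  - \frac{2 B}{3} = -2
Solving: A = -3, B = 3, C = -3.
Check against the point condition:
  u(0, 0) = -3  ⟹  A + B + C = -3  ✓
Hence u(x, y) = - 3 e^{y} + 3 \cos{\left(y \right)} - 3 \cos{\left(x y \right)}.

Answer: u(x, y) = - 3 e^{y} + 3 \cos{\left(y \right)} - 3 \cos{\left(x y \right)}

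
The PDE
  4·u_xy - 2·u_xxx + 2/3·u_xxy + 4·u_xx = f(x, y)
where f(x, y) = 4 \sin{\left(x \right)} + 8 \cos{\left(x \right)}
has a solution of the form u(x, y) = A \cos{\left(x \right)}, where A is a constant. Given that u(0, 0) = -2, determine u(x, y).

Answer: u(x, y) = - 2 \cos{\left(x \right)}

Derivation:
Substitute the ansatz u = A \cos{\left(x \right)} into the left-hand side.
Derivatives of the ansatz:
  u_xy = 0
  u_xxx = A \sin{\left(x \right)}
  u_xxy = 0
  u_xx = - A \cos{\left(x \right)}
Term by term:
  4·u_xy = 0
  -2·u_xxx = - 2 A \sin{\left(x \right)}
  2/3·u_xxy = 0
  4·u_xx = - 4 A \cos{\left(x \right)}
So the left-hand side equals
  - 2 A \sin{\left(x \right)} - 4 A \cos{\left(x \right)}
This must equal f(x, y) = 4 \sin{\left(x \right)} + 8 \cos{\left(x \right)} identically.
Matching coefficients of the independent functions:
  [\sin{\left(x \right)}]:  - 2 A = 4
  [\cos{\left(x \right)}]:  - 4 A = 8
Solving: A = -2.
Check against the point condition:
  u(0, 0) = -2  ⟹  A = -2  ✓
Hence u(x, y) = - 2 \cos{\left(x \right)}.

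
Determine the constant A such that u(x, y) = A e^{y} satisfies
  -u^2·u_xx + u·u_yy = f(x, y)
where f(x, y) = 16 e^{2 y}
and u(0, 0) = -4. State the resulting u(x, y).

Answer: u(x, y) = - 4 e^{y}

Derivation:
Substitute the ansatz u = A e^{y} into the left-hand side.
Derivatives of the ansatz:
  u_xx = 0
  u_yy = A e^{y}
Term by term:
  -u^2·u_xx = 0
  u·u_yy = A^{2} e^{2 y}
So the left-hand side equals
  A^{2} e^{2 y}
This must equal f(x, y) = 16 e^{2 y} identically.
Matching coefficients of the independent functions:
  [e^{2 y}]:  A^{2} = 16
These equations allow (A) = (-4) or (4).
Impose the point condition(s):
  u(0, 0) = -4  ⟹  A = -4
Only A = -4 satisfies everything.
Hence u(x, y) = - 4 e^{y}.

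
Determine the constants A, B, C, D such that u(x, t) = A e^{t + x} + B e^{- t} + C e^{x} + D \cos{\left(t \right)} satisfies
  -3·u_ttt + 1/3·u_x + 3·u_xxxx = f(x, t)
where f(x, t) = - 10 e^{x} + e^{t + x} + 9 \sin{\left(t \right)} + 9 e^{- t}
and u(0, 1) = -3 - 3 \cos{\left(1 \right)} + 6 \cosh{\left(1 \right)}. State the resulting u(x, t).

Substitute the ansatz u = A e^{t + x} + B e^{- t} + C e^{x} + D \cos{\left(t \right)} into the left-hand side.
Derivatives of the ansatz:
  u_ttt = A e^{t} e^{x} - B e^{- t} + D \sin{\left(t \right)}
  u_x = A e^{t} e^{x} + C e^{x}
  u_xxxx = A e^{t} e^{x} + C e^{x}
Term by term:
  -3·u_ttt = - 3 A e^{t} e^{x} + 3 B e^{- t} - 3 D \sin{\left(t \right)}
  1/3·u_x = \frac{A e^{t} e^{x}}{3} + \frac{C e^{x}}{3}
  3·u_xxxx = 3 A e^{t} e^{x} + 3 C e^{x}
So the left-hand side equals
  \frac{A e^{t} e^{x}}{3} + 3 B e^{- t} + \frac{10 C e^{x}}{3} - 3 D \sin{\left(t \right)}
This must equal f(x, t) identically; expanded, f = e^{t} e^{x} - 10 e^{x} + 9 \sin{\left(t \right)} + 9 e^{- t}.
Matching coefficients of the independent functions:
  [e^{t} e^{x}]:  \frac{A}{3} = 1
  [e^{- t}]:  3 B = 9
  [e^{x}]:  \frac{10 C}{3} = -10
  [\sin{\left(t \right)}]:  - 3 D = 9
Solving: A = 3, B = 3, C = -3, D = -3.
Check against the point condition:
  u(0, 1) = -3 - 3 \cos{\left(1 \right)} + 6 \cosh{\left(1 \right)}  ⟹  e A + \frac{B}{e} + C + D \cos{\left(1 \right)} = -3 - 3 \cos{\left(1 \right)} + 6 \cosh{\left(1 \right)}  ✓
Hence u(x, t) = - 3 e^{x} + 3 e^{t + x} - 3 \cos{\left(t \right)} + 3 e^{- t}.

Answer: u(x, t) = - 3 e^{x} + 3 e^{t + x} - 3 \cos{\left(t \right)} + 3 e^{- t}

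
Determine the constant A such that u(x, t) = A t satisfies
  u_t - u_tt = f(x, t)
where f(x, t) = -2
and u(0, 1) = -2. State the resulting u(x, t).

Substitute the ansatz u = A t into the left-hand side.
Derivatives of the ansatz:
  u_t = A
  u_tt = 0
Term by term:
  u_t = A
  -u_tt = 0
So the left-hand side equals
  A
This must equal f(x, t) = -2 identically.
Matching coefficients of the independent functions:
  [constant term]:  A = -2
Solving: A = -2.
Check against the point condition:
  u(0, 1) = -2  ⟹  A = -2  ✓
Hence u(x, t) = - 2 t.

Answer: u(x, t) = - 2 t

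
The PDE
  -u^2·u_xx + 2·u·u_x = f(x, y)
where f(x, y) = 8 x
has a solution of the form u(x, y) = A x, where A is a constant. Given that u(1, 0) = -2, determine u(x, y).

Answer: u(x, y) = - 2 x

Derivation:
Substitute the ansatz u = A x into the left-hand side.
Derivatives of the ansatz:
  u_xx = 0
  u_x = A
Term by term:
  -u^2·u_xx = 0
  2·u·u_x = 2 A^{2} x
So the left-hand side equals
  2 A^{2} x
This must equal f(x, y) = 8 x identically.
Matching coefficients of the independent functions:
  [x]:  2 A^{2} = 8
These equations allow (A) = (-2) or (2).
Impose the point condition(s):
  u(1, 0) = -2  ⟹  A = -2
Only A = -2 satisfies everything.
Hence u(x, y) = - 2 x.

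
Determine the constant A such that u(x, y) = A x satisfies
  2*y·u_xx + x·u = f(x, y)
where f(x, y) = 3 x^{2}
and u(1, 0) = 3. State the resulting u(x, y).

Answer: u(x, y) = 3 x

Derivation:
Substitute the ansatz u = A x into the left-hand side.
Derivatives of the ansatz:
  u_xx = 0
Term by term:
  2*y·u_xx = 0
  x·u = A x^{2}
So the left-hand side equals
  A x^{2}
This must equal f(x, y) = 3 x^{2} identically.
Matching coefficients of the independent functions:
  [x^{2}]:  A = 3
Solving: A = 3.
Check against the point condition:
  u(1, 0) = 3  ⟹  A = 3  ✓
Hence u(x, y) = 3 x.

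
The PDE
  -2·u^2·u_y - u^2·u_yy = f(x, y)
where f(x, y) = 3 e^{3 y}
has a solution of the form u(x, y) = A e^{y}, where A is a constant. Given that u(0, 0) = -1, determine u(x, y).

Substitute the ansatz u = A e^{y} into the left-hand side.
Derivatives of the ansatz:
  u_y = A e^{y}
  u_yy = A e^{y}
Term by term:
  -2·u^2·u_y = - 2 A^{3} e^{3 y}
  -u^2·u_yy = - A^{3} e^{3 y}
So the left-hand side equals
  - 3 A^{3} e^{3 y}
This must equal f(x, y) = 3 e^{3 y} identically.
Matching coefficients of the independent functions:
  [e^{3 y}]:  - 3 A^{3} = 3
Solving: A = -1.
Check against the point condition:
  u(0, 0) = -1  ⟹  A = -1  ✓
Hence u(x, y) = - e^{y}.

Answer: u(x, y) = - e^{y}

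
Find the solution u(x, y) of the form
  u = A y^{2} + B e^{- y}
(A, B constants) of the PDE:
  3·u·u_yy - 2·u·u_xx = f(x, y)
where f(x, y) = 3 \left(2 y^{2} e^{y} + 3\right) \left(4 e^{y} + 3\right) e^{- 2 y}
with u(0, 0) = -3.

Substitute the ansatz u = A y^{2} + B e^{- y} into the left-hand side.
Derivatives of the ansatz:
  u_yy = 2 A + B e^{- y}
  u_xx = 0
Term by term:
  3·u·u_yy = 6 A^{2} y^{2} + 3 A B y^{2} e^{- y} + 6 A B e^{- y} + 3 B^{2} e^{- 2 y}
  -2·u·u_xx = 0
So the left-hand side equals
  6 A^{2} y^{2} + 3 A B y^{2} e^{- y} + 6 A B e^{- y} + 3 B^{2} e^{- 2 y}
This must equal f(x, y) identically; expanded, f = 24 y^{2} + 18 y^{2} e^{- y} + 36 e^{- y} + 27 e^{- 2 y}.
Matching coefficients of the independent functions:
  [y^{2}]:  6 A^{2} = 24
  [y^{2} e^{- y}]:  3 A B = 18
  [e^{- 2 y}]:  3 B^{2} = 27
  [e^{- y}]:  6 A B = 36
These equations allow (A, B) = (-2, -3) or (2, 3).
Impose the point condition(s):
  u(0, 0) = -3  ⟹  B = -3
Only A = -2, B = -3 satisfies everything.
Hence u(x, y) = - 2 y^{2} - 3 e^{- y}.

Answer: u(x, y) = - 2 y^{2} - 3 e^{- y}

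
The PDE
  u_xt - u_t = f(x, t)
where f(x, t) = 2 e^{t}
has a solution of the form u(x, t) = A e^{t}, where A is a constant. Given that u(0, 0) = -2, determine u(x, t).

Substitute the ansatz u = A e^{t} into the left-hand side.
Derivatives of the ansatz:
  u_xt = 0
  u_t = A e^{t}
Term by term:
  u_xt = 0
  -u_t = - A e^{t}
So the left-hand side equals
  - A e^{t}
This must equal f(x, t) = 2 e^{t} identically.
Matching coefficients of the independent functions:
  [e^{t}]:  - A = 2
Solving: A = -2.
Check against the point condition:
  u(0, 0) = -2  ⟹  A = -2  ✓
Hence u(x, t) = - 2 e^{t}.

Answer: u(x, t) = - 2 e^{t}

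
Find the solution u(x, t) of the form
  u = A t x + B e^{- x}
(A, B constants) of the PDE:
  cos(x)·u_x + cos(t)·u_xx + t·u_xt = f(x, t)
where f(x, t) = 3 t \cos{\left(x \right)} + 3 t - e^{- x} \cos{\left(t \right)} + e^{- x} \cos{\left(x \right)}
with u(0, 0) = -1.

Substitute the ansatz u = A t x + B e^{- x} into the left-hand side.
Derivatives of the ansatz:
  u_x = A t - B e^{- x}
  u_xx = B e^{- x}
  u_xt = A
Term by term:
  cos(x)·u_x = A t \cos{\left(x \right)} - B e^{- x} \cos{\left(x \right)}
  cos(t)·u_xx = B e^{- x} \cos{\left(t \right)}
  t·u_xt = A t
So the left-hand side equals
  A t \cos{\left(x \right)} + A t + B e^{- x} \cos{\left(t \right)} - B e^{- x} \cos{\left(x \right)}
This must equal f(x, t) = 3 t \cos{\left(x \right)} + 3 t - e^{- x} \cos{\left(t \right)} + e^{- x} \cos{\left(x \right)} identically.
Matching coefficients of the independent functions:
  [t, t \cos{\left(x \right)}]:  A = 3
  [e^{- x} \cos{\left(t \right)}]:  B = -1
  [e^{- x} \cos{\left(x \right)}]:  - B = 1
Solving: A = 3, B = -1.
Check against the point condition:
  u(0, 0) = -1  ⟹  B = -1  ✓
Hence u(x, t) = 3 t x - e^{- x}.

Answer: u(x, t) = 3 t x - e^{- x}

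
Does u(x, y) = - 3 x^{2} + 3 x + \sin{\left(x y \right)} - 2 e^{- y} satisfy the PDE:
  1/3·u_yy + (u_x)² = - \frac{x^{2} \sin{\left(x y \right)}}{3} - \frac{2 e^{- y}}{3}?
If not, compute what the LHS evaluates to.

Answer: No, the LHS evaluates to - \frac{x^{2} \sin{\left(x y \right)}}{3} + \left(- 6 x + y \cos{\left(x y \right)} + 3\right)^{2} - \frac{2 e^{- y}}{3}

Derivation:
Evaluate each term of the left-hand side for u = - 3 x^{2} + 3 x + \sin{\left(x y \right)} - 2 e^{- y}.
Derivatives:
  u_yy = - x^{2} \sin{\left(x y \right)} - 2 e^{- y}
  u_x = - 6 x + y \cos{\left(x y \right)} + 3
Terms:
  1/3·u_yy = - \frac{x^{2} \sin{\left(x y \right)}}{3} - \frac{2 e^{- y}}{3}
  (u_x)² = \left(- 6 x + y \cos{\left(x y \right)} + 3\right)^{2}
Sum: LHS = - \frac{x^{2} \sin{\left(x y \right)}}{3} + \left(- 6 x + y \cos{\left(x y \right)} + 3\right)^{2} - \frac{2 e^{- y}}{3}
Given right-hand side: - \frac{x^{2} \sin{\left(x y \right)}}{3} - \frac{2 e^{- y}}{3}. Difference LHS − RHS = \left(- 6 x + y \cos{\left(x y \right)} + 3\right)^{2} ≠ 0, so u is not a solution.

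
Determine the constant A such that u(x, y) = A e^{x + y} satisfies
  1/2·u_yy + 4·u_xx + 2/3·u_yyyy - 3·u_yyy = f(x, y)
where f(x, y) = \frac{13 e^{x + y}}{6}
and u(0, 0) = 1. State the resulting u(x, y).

Substitute the ansatz u = A e^{x + y} into the left-hand side.
Derivatives of the ansatz:
  u_yy = A e^{x} e^{y}
  u_xx = A e^{x} e^{y}
  u_yyyy = A e^{x} e^{y}
  u_yyy = A e^{x} e^{y}
Term by term:
  1/2·u_yy = \frac{A e^{x} e^{y}}{2}
  4·u_xx = 4 A e^{x} e^{y}
  2/3·u_yyyy = \frac{2 A e^{x} e^{y}}{3}
  -3·u_yyy = - 3 A e^{x} e^{y}
So the left-hand side equals
  \frac{13 A e^{x} e^{y}}{6}
This must equal f(x, y) identically; expanded, f = \frac{13 e^{x} e^{y}}{6}.
Matching coefficients of the independent functions:
  [e^{x} e^{y}]:  \frac{13 A}{6} = \frac{13}{6}
Solving: A = 1.
Check against the point condition:
  u(0, 0) = 1  ⟹  A = 1  ✓
Hence u(x, y) = e^{x + y}.

Answer: u(x, y) = e^{x + y}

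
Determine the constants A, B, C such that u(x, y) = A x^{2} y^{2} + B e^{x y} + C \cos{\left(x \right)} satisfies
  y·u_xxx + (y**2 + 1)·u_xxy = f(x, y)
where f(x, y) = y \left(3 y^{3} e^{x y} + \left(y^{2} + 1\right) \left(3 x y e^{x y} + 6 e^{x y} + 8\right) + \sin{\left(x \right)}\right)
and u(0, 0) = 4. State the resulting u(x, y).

Substitute the ansatz u = A x^{2} y^{2} + B e^{x y} + C \cos{\left(x \right)} into the left-hand side.
Derivatives of the ansatz:
  u_xxx = B y^{3} e^{x y} + C \sin{\left(x \right)}
  u_xxy = 4 A y + B x y^{2} e^{x y} + 2 B y e^{x y}
Term by term:
  y·u_xxx = B y^{4} e^{x y} + C y \sin{\left(x \right)}
  (y**2 + 1)·u_xxy = 4 A y^{3} + 4 A y + B x y^{4} e^{x y} + B x y^{2} e^{x y} + 2 B y^{3} e^{x y} + 2 B y e^{x y}
So the left-hand side equals
  4 A y^{3} + 4 A y + B x y^{4} e^{x y} + B x y^{2} e^{x y} + B y^{4} e^{x y} + 2 B y^{3} e^{x y} + 2 B y e^{x y} + C y \sin{\left(x \right)}
This must equal f(x, y) identically; expanded, f = 3 x y^{4} e^{x y} + 3 x y^{2} e^{x y} + 3 y^{4} e^{x y} + 6 y^{3} e^{x y} + 8 y^{3} + 6 y e^{x y} + y \sin{\left(x \right)} + 8 y.
Matching coefficients of the independent functions:
  [y, y^{3}]:  4 A = 8
  [y e^{x y}, y^{3} e^{x y}]:  2 B = 6
  [y \sin{\left(x \right)}]:  C = 1
  [y^{4} e^{x y}, x y^{2} e^{x y}, x y^{4} e^{x y}]:  B = 3
Solving: A = 2, B = 3, C = 1.
Check against the point condition:
  u(0, 0) = 4  ⟹  B + C = 4  ✓
Hence u(x, y) = 2 x^{2} y^{2} + 3 e^{x y} + \cos{\left(x \right)}.

Answer: u(x, y) = 2 x^{2} y^{2} + 3 e^{x y} + \cos{\left(x \right)}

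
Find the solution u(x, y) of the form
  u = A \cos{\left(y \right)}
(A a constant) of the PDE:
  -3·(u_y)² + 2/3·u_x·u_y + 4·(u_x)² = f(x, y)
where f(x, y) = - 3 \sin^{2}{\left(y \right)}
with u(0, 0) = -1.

Substitute the ansatz u = A \cos{\left(y \right)} into the left-hand side.
Derivatives of the ansatz:
  u_y = - A \sin{\left(y \right)}
  u_x = 0
Term by term:
  -3·(u_y)² = - 3 A^{2} \sin^{2}{\left(y \right)}
  2/3·u_x·u_y = 0
  4·(u_x)² = 0
So the left-hand side equals
  - 3 A^{2} \sin^{2}{\left(y \right)}
This must equal f(x, y) = - 3 \sin^{2}{\left(y \right)} identically.
Matching coefficients of the independent functions:
  [\sin^{2}{\left(y \right)}]:  - 3 A^{2} = -3
These equations allow (A) = (-1) or (1).
Impose the point condition(s):
  u(0, 0) = -1  ⟹  A = -1
Only A = -1 satisfies everything.
Hence u(x, y) = - \cos{\left(y \right)}.

Answer: u(x, y) = - \cos{\left(y \right)}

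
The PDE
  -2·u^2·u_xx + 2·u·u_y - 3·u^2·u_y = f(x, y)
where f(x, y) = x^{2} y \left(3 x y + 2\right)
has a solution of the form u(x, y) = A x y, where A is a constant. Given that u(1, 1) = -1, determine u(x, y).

Answer: u(x, y) = - x y

Derivation:
Substitute the ansatz u = A x y into the left-hand side.
Derivatives of the ansatz:
  u_xx = 0
  u_y = A x
Term by term:
  -2·u^2·u_xx = 0
  2·u·u_y = 2 A^{2} x^{2} y
  -3·u^2·u_y = - 3 A^{3} x^{3} y^{2}
So the left-hand side equals
  - 3 A^{3} x^{3} y^{2} + 2 A^{2} x^{2} y
This must equal f(x, y) identically; expanded, f = 3 x^{3} y^{2} + 2 x^{2} y.
Matching coefficients of the independent functions:
  [x^{2} y]:  2 A^{2} = 2
  [x^{3} y^{2}]:  - 3 A^{3} = 3
Solving: A = -1.
Check against the point condition:
  u(1, 1) = -1  ⟹  A = -1  ✓
Hence u(x, y) = - x y.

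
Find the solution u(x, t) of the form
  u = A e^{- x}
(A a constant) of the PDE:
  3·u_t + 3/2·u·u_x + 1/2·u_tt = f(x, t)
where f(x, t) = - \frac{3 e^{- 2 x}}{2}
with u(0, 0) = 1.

Substitute the ansatz u = A e^{- x} into the left-hand side.
Derivatives of the ansatz:
  u_t = 0
  u_x = - A e^{- x}
  u_tt = 0
Term by term:
  3·u_t = 0
  3/2·u·u_x = - \frac{3 A^{2} e^{- 2 x}}{2}
  1/2·u_tt = 0
So the left-hand side equals
  - \frac{3 A^{2} e^{- 2 x}}{2}
This must equal f(x, t) = - \frac{3 e^{- 2 x}}{2} identically.
Matching coefficients of the independent functions:
  [e^{- 2 x}]:  - \frac{3 A^{2}}{2} = - \frac{3}{2}
These equations allow (A) = (-1) or (1).
Impose the point condition(s):
  u(0, 0) = 1  ⟹  A = 1
Only A = 1 satisfies everything.
Hence u(x, t) = e^{- x}.

Answer: u(x, t) = e^{- x}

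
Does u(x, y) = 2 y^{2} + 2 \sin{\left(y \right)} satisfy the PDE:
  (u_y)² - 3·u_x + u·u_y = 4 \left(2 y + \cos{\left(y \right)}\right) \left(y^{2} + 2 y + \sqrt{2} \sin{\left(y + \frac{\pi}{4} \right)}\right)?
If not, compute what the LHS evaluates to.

Evaluate each term of the left-hand side for u = 2 y^{2} + 2 \sin{\left(y \right)}.
Derivatives:
  u_y = 4 y + 2 \cos{\left(y \right)}
  u_x = 0
Terms:
  (u_y)² = 4 \left(2 y + \cos{\left(y \right)}\right)^{2}
  -3·u_x = 0
  u·u_y = 4 \left(2 y + \cos{\left(y \right)}\right) \left(y^{2} + \sin{\left(y \right)}\right)
Sum: LHS = 4 \left(2 y + \cos{\left(y \right)}\right) \left(y^{2} + 2 y + \sqrt{2} \sin{\left(y + \frac{\pi}{4} \right)}\right)
This is exactly the given right-hand side, so u is a solution.

Answer: Yes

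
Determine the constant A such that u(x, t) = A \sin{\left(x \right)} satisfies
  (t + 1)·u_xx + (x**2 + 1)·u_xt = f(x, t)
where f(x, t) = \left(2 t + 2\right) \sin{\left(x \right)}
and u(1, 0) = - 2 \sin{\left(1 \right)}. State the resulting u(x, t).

Answer: u(x, t) = - 2 \sin{\left(x \right)}

Derivation:
Substitute the ansatz u = A \sin{\left(x \right)} into the left-hand side.
Derivatives of the ansatz:
  u_xx = - A \sin{\left(x \right)}
  u_xt = 0
Term by term:
  (t + 1)·u_xx = - A t \sin{\left(x \right)} - A \sin{\left(x \right)}
  (x**2 + 1)·u_xt = 0
So the left-hand side equals
  - A t \sin{\left(x \right)} - A \sin{\left(x \right)}
This must equal f(x, t) identically; expanded, f = 2 t \sin{\left(x \right)} + 2 \sin{\left(x \right)}.
Matching coefficients of the independent functions:
  [t \sin{\left(x \right)}, \sin{\left(x \right)}]:  - A = 2
Solving: A = -2.
Check against the point condition:
  u(1, 0) = - 2 \sin{\left(1 \right)}  ⟹  A \sin{\left(1 \right)} = - 2 \sin{\left(1 \right)}  ✓
Hence u(x, t) = - 2 \sin{\left(x \right)}.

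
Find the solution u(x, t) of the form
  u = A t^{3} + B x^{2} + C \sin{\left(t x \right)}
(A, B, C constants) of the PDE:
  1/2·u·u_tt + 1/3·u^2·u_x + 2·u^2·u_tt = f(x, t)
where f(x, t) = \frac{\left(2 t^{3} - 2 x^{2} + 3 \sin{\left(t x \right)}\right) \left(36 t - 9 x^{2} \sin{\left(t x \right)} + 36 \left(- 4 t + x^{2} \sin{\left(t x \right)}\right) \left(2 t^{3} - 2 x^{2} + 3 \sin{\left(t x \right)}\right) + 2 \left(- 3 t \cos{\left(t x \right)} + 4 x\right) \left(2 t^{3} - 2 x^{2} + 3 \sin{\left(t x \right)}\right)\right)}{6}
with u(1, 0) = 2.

Answer: u(x, t) = - 2 t^{3} + 2 x^{2} - 3 \sin{\left(t x \right)}

Derivation:
Substitute the ansatz u = A t^{3} + B x^{2} + C \sin{\left(t x \right)} into the left-hand side.
Derivatives of the ansatz:
  u_tt = 6 A t - C x^{2} \sin{\left(t x \right)}
  u_x = 2 B x + C t \cos{\left(t x \right)}
Term by term:
  1/2·u·u_tt = 3 A^{2} t^{4} + 3 A B t x^{2} - \frac{A C t^{3} x^{2} \sin{\left(t x \right)}}{2} + 3 A C t \sin{\left(t x \right)} - \frac{B C x^{4} \sin{\left(t x \right)}}{2} - \frac{C^{2} x^{2} \sin^{2}{\left(t x \right)}}{2}
  1/3·u^2·u_x = \frac{2 A^{2} B t^{6} x}{3} + \frac{A^{2} C t^{7} \cos{\left(t x \right)}}{3} + \frac{4 A B^{2} t^{3} x^{3}}{3} + \frac{2 A B C t^{4} x^{2} \cos{\left(t x \right)}}{3} + \frac{4 A B C t^{3} x \sin{\left(t x \right)}}{3} + \frac{2 A C^{2} t^{4} \sin{\left(t x \right)} \cos{\left(t x \right)}}{3} + \frac{2 B^{3} x^{5}}{3} + \frac{B^{2} C t x^{4} \cos{\left(t x \right)}}{3} + \frac{4 B^{2} C x^{3} \sin{\left(t x \right)}}{3} + \frac{2 B C^{2} t x^{2} \sin{\left(t x \right)} \cos{\left(t x \right)}}{3} + \frac{2 B C^{2} x \sin^{2}{\left(t x \right)}}{3} + \frac{C^{3} t \sin^{2}{\left(t x \right)} \cos{\left(t x \right)}}{3}
  2·u^2·u_tt = 12 A^{3} t^{7} + 24 A^{2} B t^{4} x^{2} - 2 A^{2} C t^{6} x^{2} \sin{\left(t x \right)} + 24 A^{2} C t^{4} \sin{\left(t x \right)} + 12 A B^{2} t x^{4} - 4 A B C t^{3} x^{4} \sin{\left(t x \right)} + 24 A B C t x^{2} \sin{\left(t x \right)} - 4 A C^{2} t^{3} x^{2} \sin^{2}{\left(t x \right)} + 12 A C^{2} t \sin^{2}{\left(t x \right)} - 2 B^{2} C x^{6} \sin{\left(t x \right)} - 4 B C^{2} x^{4} \sin^{2}{\left(t x \right)} - 2 C^{3} x^{2} \sin^{3}{\left(t x \right)}
Sum these and collect like terms in the independent variables.
This must equal f(x, t) identically; expanded, f = - 4 t^{7} \cos{\left(t x \right)} - 96 t^{7} + 24 t^{6} x^{2} \sin{\left(t x \right)} + \frac{16 t^{6} x}{3} + 8 t^{4} x^{2} \cos{\left(t x \right)} + 192 t^{4} x^{2} - 12 t^{4} \sin{\left(t x \right)} \cos{\left(t x \right)} - 288 t^{4} \sin{\left(t x \right)} + 12 t^{4} - 48 t^{3} x^{4} \sin{\left(t x \right)} - \frac{32 t^{3} x^{3}}{3} + 72 t^{3} x^{2} \sin^{2}{\left(t x \right)} - 3 t^{3} x^{2} \sin{\left(t x \right)} + 16 t^{3} x \sin{\left(t x \right)} - 4 t x^{4} \cos{\left(t x \right)} - 96 t x^{4} + 12 t x^{2} \sin{\left(t x \right)} \cos{\left(t x \right)} + 288 t x^{2} \sin{\left(t x \right)} - 12 t x^{2} - 9 t \sin^{2}{\left(t x \right)} \cos{\left(t x \right)} - 216 t \sin^{2}{\left(t x \right)} + 18 t \sin{\left(t x \right)} + 24 x^{6} \sin{\left(t x \right)} + \frac{16 x^{5}}{3} - 72 x^{4} \sin^{2}{\left(t x \right)} + 3 x^{4} \sin{\left(t x \right)} - 16 x^{3} \sin{\left(t x \right)} + 54 x^{2} \sin^{3}{\left(t x \right)} - \frac{9 x^{2} \sin^{2}{\left(t x \right)}}{2} + 12 x \sin^{2}{\left(t x \right)}.
Matching coefficients of the independent functions:
(each divided by its leading coefficient; functions giving the same equation are listed together)
  [t^{4}]:  A^{2} - 4 = 0
  [t^{7}]:  A^{3} + 8 = 0
  [x^{5}]:  B^{3} - 8 = 0
  [t x^{2}]:  A B + 4 = 0
  [t x^{4}, t^{3} x^{3}]:  A B^{2} + 8 = 0
  [t \sin{\left(t x \right)}, t^{3} x^{2} \sin{\left(t x \right)}]:  A C - 6 = 0
  [t \sin^{2}{\left(t x \right)}, t^{3} x^{2} \sin^{2}{\left(t x \right)}, t^{4} \sin{\left(t x \right)} \cos{\left(t x \right)}]:  A C^{2} + 18 = 0
  [t^{4} x^{2}, t^{6} x]:  A^{2} B - 8 = 0
  [t^{4} \sin{\left(t x \right)}, t^{7} \cos{\left(t x \right)}, t^{6} x^{2} \sin{\left(t x \right)}]:  A^{2} C + 12 = 0
  [x \sin^{2}{\left(t x \right)}, x^{4} \sin^{2}{\left(t x \right)}, t x^{2} \sin{\left(t x \right)} \cos{\left(t x \right)}]:  B C^{2} - 18 = 0
  [x^{2} \sin^{2}{\left(t x \right)}]:  C^{2} - 9 = 0
  [x^{2} \sin^{3}{\left(t x \right)}, t \sin^{2}{\left(t x \right)} \cos{\left(t x \right)}]:  C^{3} + 27 = 0
  [x^{3} \sin{\left(t x \right)}, x^{6} \sin{\left(t x \right)}, t x^{4} \cos{\left(t x \right)}]:  B^{2} C + 12 = 0
  [x^{4} \sin{\left(t x \right)}]:  B C + 6 = 0
  [t x^{2} \sin{\left(t x \right)}, t^{3} x \sin{\left(t x \right)}, t^{3} x^{4} \sin{\left(t x \right)}, …]:  A B C - 12 = 0
Solving: A = -2, B = 2, C = -3.
Check against the point condition:
  u(1, 0) = 2  ⟹  B = 2  ✓
Hence u(x, t) = - 2 t^{3} + 2 x^{2} - 3 \sin{\left(t x \right)}.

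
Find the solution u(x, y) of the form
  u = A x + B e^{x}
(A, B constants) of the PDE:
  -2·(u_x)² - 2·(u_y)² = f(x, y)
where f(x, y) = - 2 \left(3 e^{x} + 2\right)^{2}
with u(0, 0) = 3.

Substitute the ansatz u = A x + B e^{x} into the left-hand side.
Derivatives of the ansatz:
  u_x = A + B e^{x}
  u_y = 0
Term by term:
  -2·(u_x)² = - 2 A^{2} - 4 A B e^{x} - 2 B^{2} e^{2 x}
  -2·(u_y)² = 0
So the left-hand side equals
  - 2 A^{2} - 4 A B e^{x} - 2 B^{2} e^{2 x}
This must equal f(x, y) identically; expanded, f = - 18 e^{2 x} - 24 e^{x} - 8.
Matching coefficients of the independent functions:
  [constant term]:  - 2 A^{2} = -8
  [e^{x}]:  - 4 A B = -24
  [e^{2 x}]:  - 2 B^{2} = -18
These equations allow (A, B) = (-2, -3) or (2, 3).
Impose the point condition(s):
  u(0, 0) = 3  ⟹  B = 3
Only A = 2, B = 3 satisfies everything.
Hence u(x, y) = 2 x + 3 e^{x}.

Answer: u(x, y) = 2 x + 3 e^{x}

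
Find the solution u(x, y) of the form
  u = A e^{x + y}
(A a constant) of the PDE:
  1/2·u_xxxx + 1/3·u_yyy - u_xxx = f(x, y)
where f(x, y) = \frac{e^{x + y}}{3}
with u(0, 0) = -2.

Answer: u(x, y) = - 2 e^{x + y}

Derivation:
Substitute the ansatz u = A e^{x + y} into the left-hand side.
Derivatives of the ansatz:
  u_xxxx = A e^{x} e^{y}
  u_yyy = A e^{x} e^{y}
  u_xxx = A e^{x} e^{y}
Term by term:
  1/2·u_xxxx = \frac{A e^{x} e^{y}}{2}
  1/3·u_yyy = \frac{A e^{x} e^{y}}{3}
  -u_xxx = - A e^{x} e^{y}
So the left-hand side equals
  - \frac{A e^{x} e^{y}}{6}
This must equal f(x, y) identically; expanded, f = \frac{e^{x} e^{y}}{3}.
Matching coefficients of the independent functions:
  [e^{x} e^{y}]:  - \frac{A}{6} = \frac{1}{3}
Solving: A = -2.
Check against the point condition:
  u(0, 0) = -2  ⟹  A = -2  ✓
Hence u(x, y) = - 2 e^{x + y}.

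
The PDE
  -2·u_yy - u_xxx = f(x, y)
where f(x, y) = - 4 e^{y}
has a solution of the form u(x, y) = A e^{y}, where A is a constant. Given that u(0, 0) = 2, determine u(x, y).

Answer: u(x, y) = 2 e^{y}

Derivation:
Substitute the ansatz u = A e^{y} into the left-hand side.
Derivatives of the ansatz:
  u_yy = A e^{y}
  u_xxx = 0
Term by term:
  -2·u_yy = - 2 A e^{y}
  -u_xxx = 0
So the left-hand side equals
  - 2 A e^{y}
This must equal f(x, y) = - 4 e^{y} identically.
Matching coefficients of the independent functions:
  [e^{y}]:  - 2 A = -4
Solving: A = 2.
Check against the point condition:
  u(0, 0) = 2  ⟹  A = 2  ✓
Hence u(x, y) = 2 e^{y}.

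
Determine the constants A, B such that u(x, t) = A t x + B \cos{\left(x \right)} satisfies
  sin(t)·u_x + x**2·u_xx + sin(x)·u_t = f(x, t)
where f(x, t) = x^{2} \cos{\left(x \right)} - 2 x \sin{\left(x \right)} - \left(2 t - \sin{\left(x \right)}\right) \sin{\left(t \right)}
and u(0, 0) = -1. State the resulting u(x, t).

Substitute the ansatz u = A t x + B \cos{\left(x \right)} into the left-hand side.
Derivatives of the ansatz:
  u_x = A t - B \sin{\left(x \right)}
  u_xx = - B \cos{\left(x \right)}
  u_t = A x
Term by term:
  sin(t)·u_x = A t \sin{\left(t \right)} - B \sin{\left(t \right)} \sin{\left(x \right)}
  x**2·u_xx = - B x^{2} \cos{\left(x \right)}
  sin(x)·u_t = A x \sin{\left(x \right)}
So the left-hand side equals
  A t \sin{\left(t \right)} + A x \sin{\left(x \right)} - B x^{2} \cos{\left(x \right)} - B \sin{\left(t \right)} \sin{\left(x \right)}
This must equal f(x, t) identically; expanded, f = - 2 t \sin{\left(t \right)} + x^{2} \cos{\left(x \right)} - 2 x \sin{\left(x \right)} + \sin{\left(t \right)} \sin{\left(x \right)}.
Matching coefficients of the independent functions:
  [t \sin{\left(t \right)}, x \sin{\left(x \right)}]:  A = -2
  [x^{2} \cos{\left(x \right)}, \sin{\left(t \right)} \sin{\left(x \right)}]:  - B = 1
Solving: A = -2, B = -1.
Check against the point condition:
  u(0, 0) = -1  ⟹  B = -1  ✓
Hence u(x, t) = - 2 t x - \cos{\left(x \right)}.

Answer: u(x, t) = - 2 t x - \cos{\left(x \right)}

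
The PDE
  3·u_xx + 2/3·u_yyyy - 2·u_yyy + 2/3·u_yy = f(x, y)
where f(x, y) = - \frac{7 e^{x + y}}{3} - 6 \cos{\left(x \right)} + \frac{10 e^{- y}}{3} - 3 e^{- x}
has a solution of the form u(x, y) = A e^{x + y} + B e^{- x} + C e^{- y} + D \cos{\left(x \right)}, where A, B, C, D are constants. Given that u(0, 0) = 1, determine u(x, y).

Substitute the ansatz u = A e^{x + y} + B e^{- x} + C e^{- y} + D \cos{\left(x \right)} into the left-hand side.
Derivatives of the ansatz:
  u_xx = A e^{x} e^{y} + B e^{- x} - D \cos{\left(x \right)}
  u_yyyy = A e^{x} e^{y} + C e^{- y}
  u_yyy = A e^{x} e^{y} - C e^{- y}
  u_yy = A e^{x} e^{y} + C e^{- y}
Term by term:
  3·u_xx = 3 A e^{x} e^{y} + 3 B e^{- x} - 3 D \cos{\left(x \right)}
  2/3·u_yyyy = \frac{2 A e^{x} e^{y}}{3} + \frac{2 C e^{- y}}{3}
  -2·u_yyy = - 2 A e^{x} e^{y} + 2 C e^{- y}
  2/3·u_yy = \frac{2 A e^{x} e^{y}}{3} + \frac{2 C e^{- y}}{3}
So the left-hand side equals
  \frac{7 A e^{x} e^{y}}{3} + 3 B e^{- x} + \frac{10 C e^{- y}}{3} - 3 D \cos{\left(x \right)}
This must equal f(x, y) identically; expanded, f = - \frac{7 e^{x} e^{y}}{3} - 6 \cos{\left(x \right)} + \frac{10 e^{- y}}{3} - 3 e^{- x}.
Matching coefficients of the independent functions:
  [e^{x} e^{y}]:  \frac{7 A}{3} = - \frac{7}{3}
  [e^{- x}]:  3 B = -3
  [e^{- y}]:  \frac{10 C}{3} = \frac{10}{3}
  [\cos{\left(x \right)}]:  - 3 D = -6
Solving: A = -1, B = -1, C = 1, D = 2.
Check against the point condition:
  u(0, 0) = 1  ⟹  A + B + C + D = 1  ✓
Hence u(x, y) = - e^{x + y} + 2 \cos{\left(x \right)} + e^{- y} - e^{- x}.

Answer: u(x, y) = - e^{x + y} + 2 \cos{\left(x \right)} + e^{- y} - e^{- x}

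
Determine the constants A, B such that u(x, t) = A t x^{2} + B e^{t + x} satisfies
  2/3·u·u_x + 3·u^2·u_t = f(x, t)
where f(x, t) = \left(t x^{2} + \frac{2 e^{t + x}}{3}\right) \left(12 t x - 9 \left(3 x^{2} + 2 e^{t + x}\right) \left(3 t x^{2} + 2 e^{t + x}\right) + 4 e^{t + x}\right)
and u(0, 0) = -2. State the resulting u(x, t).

Substitute the ansatz u = A t x^{2} + B e^{t + x} into the left-hand side.
Derivatives of the ansatz:
  u_x = 2 A t x + B e^{t} e^{x}
  u_t = A x^{2} + B e^{t} e^{x}
Term by term:
  2/3·u·u_x = \frac{4 A^{2} t^{2} x^{3}}{3} + \frac{2 A B t x^{2} e^{t} e^{x}}{3} + \frac{4 A B t x e^{t} e^{x}}{3} + \frac{2 B^{2} e^{2 t} e^{2 x}}{3}
  3·u^2·u_t = 3 A^{3} t^{2} x^{6} + 3 A^{2} B t^{2} x^{4} e^{t} e^{x} + 6 A^{2} B t x^{4} e^{t} e^{x} + 6 A B^{2} t x^{2} e^{2 t} e^{2 x} + 3 A B^{2} x^{2} e^{2 t} e^{2 x} + 3 B^{3} e^{3 t} e^{3 x}
So the left-hand side equals
  3 A^{3} t^{2} x^{6} + 3 A^{2} B t^{2} x^{4} e^{t} e^{x} + 6 A^{2} B t x^{4} e^{t} e^{x} + \frac{4 A^{2} t^{2} x^{3}}{3} + 6 A B^{2} t x^{2} e^{2 t} e^{2 x} + 3 A B^{2} x^{2} e^{2 t} e^{2 x} + \frac{2 A B t x^{2} e^{t} e^{x}}{3} + \frac{4 A B t x e^{t} e^{x}}{3} + 3 B^{3} e^{3 t} e^{3 x} + \frac{2 B^{2} e^{2 t} e^{2 x}}{3}
This must equal f(x, t) identically; expanded, f = - 81 t^{2} x^{6} - 54 t^{2} x^{4} e^{t} e^{x} + 12 t^{2} x^{3} - 108 t x^{4} e^{t} e^{x} - 72 t x^{2} e^{2 t} e^{2 x} + 4 t x^{2} e^{t} e^{x} + 8 t x e^{t} e^{x} - 36 x^{2} e^{2 t} e^{2 x} - 24 e^{3 t} e^{3 x} + \frac{8 e^{2 t} e^{2 x}}{3}.
Matching coefficients of the independent functions:
  [t^{2} x^{3}]:  \frac{4 A^{2}}{3} = 12
  [t^{2} x^{6}]:  3 A^{3} = -81
  [e^{2 t} e^{2 x}]:  \frac{2 B^{2}}{3} = \frac{8}{3}
  [e^{3 t} e^{3 x}]:  3 B^{3} = -24
  [x^{2} e^{2 t} e^{2 x}]:  3 A B^{2} = -36
  [t x e^{t} e^{x}]:  \frac{4 A B}{3} = 8
  [t x^{2} e^{t} e^{x}]:  \frac{2 A B}{3} = 4
  [t x^{2} e^{2 t} e^{2 x}]:  6 A B^{2} = -72
  [t x^{4} e^{t} e^{x}]:  6 A^{2} B = -108
  [t^{2} x^{4} e^{t} e^{x}]:  3 A^{2} B = -54
Solving: A = -3, B = -2.
Check against the point condition:
  u(0, 0) = -2  ⟹  B = -2  ✓
Hence u(x, t) = - 3 t x^{2} - 2 e^{t + x}.

Answer: u(x, t) = - 3 t x^{2} - 2 e^{t + x}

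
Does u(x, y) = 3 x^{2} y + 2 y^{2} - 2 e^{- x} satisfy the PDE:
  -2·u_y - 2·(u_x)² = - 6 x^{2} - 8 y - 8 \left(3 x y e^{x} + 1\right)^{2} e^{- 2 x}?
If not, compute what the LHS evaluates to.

Evaluate each term of the left-hand side for u = 3 x^{2} y + 2 y^{2} - 2 e^{- x}.
Derivatives:
  u_y = 3 x^{2} + 4 y
  u_x = 6 x y + 2 e^{- x}
Terms:
  -2·u_y = - 6 x^{2} - 8 y
  -2·(u_x)² = - 8 \left(3 x y e^{x} + 1\right)^{2} e^{- 2 x}
Sum: LHS = - 6 x^{2} - 8 y - 8 \left(3 x y e^{x} + 1\right)^{2} e^{- 2 x}
This is exactly the given right-hand side, so u is a solution.

Answer: Yes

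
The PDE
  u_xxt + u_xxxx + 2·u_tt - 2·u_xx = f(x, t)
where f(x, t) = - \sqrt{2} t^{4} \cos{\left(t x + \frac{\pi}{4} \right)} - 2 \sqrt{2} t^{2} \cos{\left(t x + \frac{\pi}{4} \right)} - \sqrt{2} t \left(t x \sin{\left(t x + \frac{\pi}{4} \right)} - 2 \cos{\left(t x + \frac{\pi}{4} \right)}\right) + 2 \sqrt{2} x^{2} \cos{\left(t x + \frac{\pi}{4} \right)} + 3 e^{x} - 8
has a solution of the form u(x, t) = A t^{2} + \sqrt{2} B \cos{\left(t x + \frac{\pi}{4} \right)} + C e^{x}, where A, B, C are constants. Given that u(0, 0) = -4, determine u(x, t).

Substitute the ansatz u = A t^{2} + \sqrt{2} B \cos{\left(t x + \frac{\pi}{4} \right)} + C e^{x} into the left-hand side.
Derivatives of the ansatz:
  u_xxt = \sqrt{2} B t^{2} x \sin{\left(t x + \frac{\pi}{4} \right)} - 2 \sqrt{2} B t \cos{\left(t x + \frac{\pi}{4} \right)}
  u_xxxx = \sqrt{2} B t^{4} \cos{\left(t x + \frac{\pi}{4} \right)} + C e^{x}
  u_tt = 2 A - \sqrt{2} B x^{2} \cos{\left(t x + \frac{\pi}{4} \right)}
  u_xx = - \sqrt{2} B t^{2} \cos{\left(t x + \frac{\pi}{4} \right)} + C e^{x}
Term by term:
  u_xxt = \sqrt{2} B t^{2} x \sin{\left(t x + \frac{\pi}{4} \right)} - 2 \sqrt{2} B t \cos{\left(t x + \frac{\pi}{4} \right)}
  u_xxxx = \sqrt{2} B t^{4} \cos{\left(t x + \frac{\pi}{4} \right)} + C e^{x}
  2·u_tt = 4 A - 2 \sqrt{2} B x^{2} \cos{\left(t x + \frac{\pi}{4} \right)}
  -2·u_xx = 2 \sqrt{2} B t^{2} \cos{\left(t x + \frac{\pi}{4} \right)} - 2 C e^{x}
So the left-hand side equals
  4 A + \sqrt{2} B t^{4} \cos{\left(t x + \frac{\pi}{4} \right)} + \sqrt{2} B t^{2} x \sin{\left(t x + \frac{\pi}{4} \right)} + 2 \sqrt{2} B t^{2} \cos{\left(t x + \frac{\pi}{4} \right)} - 2 \sqrt{2} B t \cos{\left(t x + \frac{\pi}{4} \right)} - 2 \sqrt{2} B x^{2} \cos{\left(t x + \frac{\pi}{4} \right)} - C e^{x}
This must equal f(x, t) identically; expanded, f = - \sqrt{2} t^{4} \cos{\left(t x + \frac{\pi}{4} \right)} - \sqrt{2} t^{2} x \sin{\left(t x + \frac{\pi}{4} \right)} - 2 \sqrt{2} t^{2} \cos{\left(t x + \frac{\pi}{4} \right)} + 2 \sqrt{2} t \cos{\left(t x + \frac{\pi}{4} \right)} + 2 \sqrt{2} x^{2} \cos{\left(t x + \frac{\pi}{4} \right)} + 3 e^{x} - 8.
Matching coefficients of the independent functions:
  [constant term]:  4 A = -8
  [\sqrt{2} t \cos{\left(t x + \frac{\pi}{4} \right)}, \sqrt{2} x^{2} \cos{\left(t x + \frac{\pi}{4} \right)}]:  - 2 B = 2
  [\sqrt{2} t^{2} \cos{\left(t x + \frac{\pi}{4} \right)}]:  2 B = -2
  [\sqrt{2} t^{4} \cos{\left(t x + \frac{\pi}{4} \right)}, \sqrt{2} t^{2} x \sin{\left(t x + \frac{\pi}{4} \right)}]:  B = -1
  [e^{x}]:  - C = 3
Solving: A = -2, B = -1, C = -3.
Check against the point condition:
  u(0, 0) = -4  ⟹  B + C = -4  ✓
Hence u(x, t) = - 2 t^{2} - 3 e^{x} - \sqrt{2} \cos{\left(t x + \frac{\pi}{4} \right)}.

Answer: u(x, t) = - 2 t^{2} - 3 e^{x} - \sqrt{2} \cos{\left(t x + \frac{\pi}{4} \right)}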